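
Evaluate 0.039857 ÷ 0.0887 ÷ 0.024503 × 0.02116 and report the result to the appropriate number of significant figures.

0.039857 ÷ 0.0887 ÷ 0.024503 × 0.02116 = 0.388040798998…
Multiplication/division keeps the fewest significant figures: 0.039857 → 5 s.f., 0.0887 → 3 s.f., 0.024503 → 5 s.f., 0.02116 → 4 s.f.; limit is 3.
Rounded to 3 significant figures: 3.88 × 10⁻¹.

3.88 × 10⁻¹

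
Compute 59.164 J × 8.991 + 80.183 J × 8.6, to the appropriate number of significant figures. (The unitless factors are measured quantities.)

59.164 × 8.991 = 531.943524 → 531.9 J (4 s.f., last digit at the 10^-1 place).
80.183 × 8.6 = 689.5738 → 6.9 × 10² J (2 s.f., last digit at the 10^1 place).
Sum: 1221.517324 J; keep the coarser place, 10^1.
Result: 1.22 × 10³ J.

1.22 × 10³ J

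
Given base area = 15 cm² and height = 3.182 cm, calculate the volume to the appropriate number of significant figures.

volume = 15 cm² × 3.182 cm = 47.73 cm³.
15 has 2 significant figures; 3.182 has 4.
Division/multiplication keeps the fewest: 2 significant figures.
Rounded: 48 cm³.

48 cm³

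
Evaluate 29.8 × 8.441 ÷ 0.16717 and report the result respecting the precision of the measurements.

1.50 × 10³

29.8 × 8.441 ÷ 0.16717 = 1504.70658611…
Multiplication/division keeps the fewest significant figures: 29.8 → 3 s.f., 8.441 → 4 s.f., 0.16717 → 5 s.f.; limit is 3.
Rounded to 3 significant figures: 1.50 × 10³.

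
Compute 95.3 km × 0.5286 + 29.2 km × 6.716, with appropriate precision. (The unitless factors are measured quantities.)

246 km

95.3 × 0.5286 = 50.37558 → 50.4 km (3 s.f., last digit at the 10^-1 place).
29.2 × 6.716 = 196.1072 → 196 km (3 s.f., last digit at the 10^0 place).
Sum: 246.48278 km; keep the coarser place, 10^0.
Result: 246 km.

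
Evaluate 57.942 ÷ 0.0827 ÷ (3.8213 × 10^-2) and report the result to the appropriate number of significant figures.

1.83 × 10^4

57.942 ÷ 0.0827 ÷ (3.8213 × 10^-2) = 18334.8279046…
Multiplication/division keeps the fewest significant figures: 57.942 → 5 s.f., 0.0827 → 3 s.f., 3.8213 × 10^-2 → 5 s.f.; limit is 3.
Rounded to 3 significant figures: 1.83 × 10^4.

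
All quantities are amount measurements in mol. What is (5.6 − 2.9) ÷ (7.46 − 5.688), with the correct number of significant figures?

5.6 − 2.9 = 2.7, limited to 1 d.p. → 2 s.f.; 7.46 − 5.688 = 1.772, limited to 2 d.p. → 3 s.f.
Carrying full precision, 2.7 ÷ 1.772 = 1.5237020316…; keep min(2, 3) = 2 s.f.
Rounded to 2 significant figures: 1.5.

1.5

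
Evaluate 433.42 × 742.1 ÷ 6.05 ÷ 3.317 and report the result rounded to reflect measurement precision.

1.60 × 10⁴

433.42 × 742.1 ÷ 6.05 ÷ 3.317 = 16027.6752118…
Multiplication/division keeps the fewest significant figures: 433.42 → 5 s.f., 742.1 → 4 s.f., 6.05 → 3 s.f., 3.317 → 4 s.f.; limit is 3.
Rounded to 3 significant figures: 1.60 × 10⁴.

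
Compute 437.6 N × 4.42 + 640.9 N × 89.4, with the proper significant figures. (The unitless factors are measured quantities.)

5.92 × 10^4 N

437.6 × 4.42 = 1934.192 → 1.93 × 10^3 N (3 s.f., last digit at the 10^1 place).
640.9 × 89.4 = 57296.46 → 5.73 × 10^4 N (3 s.f., last digit at the 10^2 place).
Sum: 59230.652 N; keep the coarser place, 10^2.
Result: 5.92 × 10^4 N.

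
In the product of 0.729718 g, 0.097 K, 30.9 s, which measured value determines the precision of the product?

0.729718 g → 6 s.f.; 0.097 K → 2 s.f.; 30.9 s → 3 s.f.
The fewest is 2 significant figures, from 0.097 K.

0.097 K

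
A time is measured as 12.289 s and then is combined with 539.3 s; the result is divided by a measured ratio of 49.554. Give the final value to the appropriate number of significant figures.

11.13 s

12.289 s + 539.3 s = 551.589 s; the sum is limited to 1 decimal place (4 s.f.).
Carrying full precision, 551.589 ÷ 49.554 = 11.1310691367… s; 49.554 has 5 s.f., so the result keeps min(4, 5) = 4 s.f.
Rounded to 4 significant figures: 11.13 s.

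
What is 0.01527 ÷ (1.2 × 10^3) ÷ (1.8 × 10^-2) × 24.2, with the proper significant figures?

0.01527 ÷ (1.2 × 10^3) ÷ (1.8 × 10^-2) × 24.2 = 0.0171080555556…
Multiplication/division keeps the fewest significant figures: 0.01527 → 4 s.f., 1.2 × 10^3 → 2 s.f., 1.8 × 10^-2 → 2 s.f., 24.2 → 3 s.f.; limit is 2.
Rounded to 2 significant figures: 0.017.

0.017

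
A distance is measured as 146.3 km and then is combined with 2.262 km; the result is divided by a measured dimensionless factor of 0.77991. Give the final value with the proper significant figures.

1.905 × 10² km

146.3 km + 2.262 km = 148.562 km; the sum is limited to 1 decimal place (4 s.f.).
Carrying full precision, 148.562 ÷ 0.77991 = 190.486081727… km; 0.77991 has 5 s.f., so the result keeps min(4, 5) = 4 s.f.
Rounded to 4 significant figures: 1.905 × 10² km.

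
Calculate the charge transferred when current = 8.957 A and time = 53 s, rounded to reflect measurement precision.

4.7 × 10² C

charge transferred = 8.957 A × 53 s = 474.721 C.
8.957 has 4 significant figures; 53 has 2.
Division/multiplication keeps the fewest: 2 significant figures.
Rounded: 4.7 × 10² C.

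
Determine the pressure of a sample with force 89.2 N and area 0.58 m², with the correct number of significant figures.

1.5 × 10^2 Pa

pressure = 89.2 N ÷ 0.58 m² = 153.793103448… Pa.
89.2 has 3 significant figures; 0.58 has 2.
Division/multiplication keeps the fewest: 2 significant figures.
Rounded: 1.5 × 10^2 Pa.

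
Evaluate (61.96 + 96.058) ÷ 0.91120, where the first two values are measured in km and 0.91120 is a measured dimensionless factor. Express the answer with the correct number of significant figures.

173.42 km

61.96 km + 96.058 km = 158.018 km; the sum is limited to 2 decimal places (5 s.f.).
Carrying full precision, 158.018 ÷ 0.91120 = 173.417471466… km; 0.91120 has 5 s.f., so the result keeps min(5, 5) = 5 s.f.
Rounded to 5 significant figures: 173.42 km.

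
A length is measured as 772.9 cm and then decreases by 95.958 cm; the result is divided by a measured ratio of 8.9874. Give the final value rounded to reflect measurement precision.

772.9 cm − 95.958 cm = 676.942 cm; the difference is limited to 1 decimal place (4 s.f.).
Carrying full precision, 676.942 ÷ 8.9874 = 75.3212274963… cm; 8.9874 has 5 s.f., so the result keeps min(4, 5) = 4 s.f.
Rounded to 4 significant figures: 75.32 cm.

75.32 cm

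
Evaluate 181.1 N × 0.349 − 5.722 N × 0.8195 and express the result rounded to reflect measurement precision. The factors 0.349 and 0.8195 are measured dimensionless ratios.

58.5 N

181.1 × 0.349 = 63.2039 → 63.2 N (3 s.f., last digit at the 10^-1 place).
5.722 × 0.8195 = 4.689179 → 4.689 N (4 s.f., last digit at the 10^-3 place).
Difference: 58.514721 N; keep the coarser place, 10^-1.
Result: 58.5 N.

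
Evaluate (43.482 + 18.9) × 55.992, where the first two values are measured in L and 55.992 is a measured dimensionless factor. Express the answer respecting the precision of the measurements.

43.482 L + 18.9 L = 62.382 L; the sum is limited to 1 decimal place (3 s.f.).
Carrying full precision, 62.382 × 55.992 = 3492.892944 L; 55.992 has 5 s.f., so the result keeps min(3, 5) = 3 s.f.
Rounded to 3 significant figures: 3.49 × 10^3 L.

3.49 × 10^3 L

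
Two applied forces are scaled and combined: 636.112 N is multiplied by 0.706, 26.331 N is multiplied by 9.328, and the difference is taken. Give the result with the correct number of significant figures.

203 N

636.112 × 0.706 = 449.095072 → 449 N (3 s.f., last digit at the 10^0 place).
26.331 × 9.328 = 245.615568 → 245.6 N (4 s.f., last digit at the 10^-1 place).
Difference: 203.479504 N; keep the coarser place, 10^0.
Result: 203 N.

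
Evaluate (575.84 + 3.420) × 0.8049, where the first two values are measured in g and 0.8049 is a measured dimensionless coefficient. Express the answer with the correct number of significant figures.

575.84 g + 3.420 g = 579.260 g; the sum is limited to 2 decimal places (5 s.f.).
Carrying full precision, 579.260 × 0.8049 = 466.246374 g; 0.8049 has 4 s.f., so the result keeps min(5, 4) = 4 s.f.
Rounded to 4 significant figures: 466.2 g.

466.2 g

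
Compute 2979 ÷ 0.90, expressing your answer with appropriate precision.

3.3 × 10^3

2979 ÷ 0.90 = 3310
Multiplication/division keeps the fewest significant figures: 2979 → 4 s.f., 0.90 → 2 s.f.; limit is 2.
Rounded to 2 significant figures: 3.3 × 10^3.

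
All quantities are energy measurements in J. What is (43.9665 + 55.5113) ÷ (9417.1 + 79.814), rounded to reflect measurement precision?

0.010475

43.9665 + 55.5113 = 99.4778, limited to 4 d.p. → 6 s.f.; 9417.1 + 79.814 = 9496.914, limited to 1 d.p. → 5 s.f.
Carrying full precision, 99.4778 ÷ 9496.914 = 0.0104747500083…; keep min(6, 5) = 5 s.f.
Rounded to 5 significant figures: 0.010475.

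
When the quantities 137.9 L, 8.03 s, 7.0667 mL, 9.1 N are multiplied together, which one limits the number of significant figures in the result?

137.9 L → 4 s.f.; 8.03 s → 3 s.f.; 7.0667 mL → 5 s.f.; 9.1 N → 2 s.f.
The fewest is 2 significant figures, from 9.1 N.

9.1 N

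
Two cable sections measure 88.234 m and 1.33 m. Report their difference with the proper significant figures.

88.234 m − 1.33 m = 86.904 m.
Addition/subtraction keeps the fewest decimal places: 88.234 → 3 decimal places, 1.33 → 2 decimal places; limit is 2.
Rounded to 2 decimal places: 86.90 m.

86.90 m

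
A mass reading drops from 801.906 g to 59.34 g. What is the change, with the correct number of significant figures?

801.906 g − 59.34 g = 742.566 g.
Addition/subtraction keeps the fewest decimal places: 801.906 → 3 decimal places, 59.34 → 2 decimal places; limit is 2.
Rounded to 2 decimal places: 742.57 g.

742.57 g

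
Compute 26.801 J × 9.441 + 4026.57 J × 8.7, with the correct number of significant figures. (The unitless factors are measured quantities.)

3.5 × 10^4 J

26.801 × 9.441 = 253.028241 → 253.0 J (4 s.f., last digit at the 10^-1 place).
4026.57 × 8.7 = 35031.159 → 3.5 × 10^4 J (2 s.f., last digit at the 10^3 place).
Sum: 35284.187241 J; keep the coarser place, 10^3.
Result: 3.5 × 10^4 J.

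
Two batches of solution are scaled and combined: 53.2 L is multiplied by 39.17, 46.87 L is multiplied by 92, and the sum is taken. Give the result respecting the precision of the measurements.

6.4 × 10^3 L

53.2 × 39.17 = 2083.844 → 2.08 × 10^3 L (3 s.f., last digit at the 10^1 place).
46.87 × 92 = 4312.04 → 4.3 × 10^3 L (2 s.f., last digit at the 10^2 place).
Sum: 6395.884 L; keep the coarser place, 10^2.
Result: 6.4 × 10^3 L.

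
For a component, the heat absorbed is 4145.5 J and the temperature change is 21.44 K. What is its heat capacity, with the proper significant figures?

193.4 J/K

heat capacity = 4145.5 J ÷ 21.44 K = 193.353544776… J/K.
4145.5 has 5 significant figures; 21.44 has 4.
Division/multiplication keeps the fewest: 4 significant figures.
Rounded: 193.4 J/K.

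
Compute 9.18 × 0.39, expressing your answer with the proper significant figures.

9.18 × 0.39 = 3.5802
Multiplication/division keeps the fewest significant figures: 9.18 → 3 s.f., 0.39 → 2 s.f.; limit is 2.
Rounded to 2 significant figures: 3.6.

3.6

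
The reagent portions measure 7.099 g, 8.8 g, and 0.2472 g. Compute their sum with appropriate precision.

16.1 g

7.099 g + 8.8 g + 0.2472 g = 16.1462 g.
Addition/subtraction keeps the fewest decimal places: 7.099 → 3 decimal places, 8.8 → 1 decimal place, 0.2472 → 4 decimal places; limit is 1.
Rounded to 1 decimal place: 16.1 g.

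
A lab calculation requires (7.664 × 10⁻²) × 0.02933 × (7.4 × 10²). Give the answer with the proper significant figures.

(7.664 × 10⁻²) × 0.02933 × (7.4 × 10²) = 1.663409888
Multiplication/division keeps the fewest significant figures: 7.664 × 10⁻² → 4 s.f., 0.02933 → 4 s.f., 7.4 × 10² → 2 s.f.; limit is 2.
Rounded to 2 significant figures: 1.7.

1.7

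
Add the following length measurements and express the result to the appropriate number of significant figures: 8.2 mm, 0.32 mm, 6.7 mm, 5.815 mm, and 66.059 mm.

87.1 mm

8.2 mm + 0.32 mm + 6.7 mm + 5.815 mm + 66.059 mm = 87.094 mm.
Addition/subtraction keeps the fewest decimal places: 8.2 → 1 decimal place, 0.32 → 2 decimal places, 6.7 → 1 decimal place, 5.815 → 3 decimal places, 66.059 → 3 decimal places; limit is 1.
Rounded to 1 decimal place: 87.1 mm.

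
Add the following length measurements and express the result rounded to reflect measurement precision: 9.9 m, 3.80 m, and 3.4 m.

17.1 m

9.9 m + 3.80 m + 3.4 m = 17.10 m.
Addition/subtraction keeps the fewest decimal places: 9.9 → 1 decimal place, 3.80 → 2 decimal places, 3.4 → 1 decimal place; limit is 1.
Rounded to 1 decimal place: 17.1 m.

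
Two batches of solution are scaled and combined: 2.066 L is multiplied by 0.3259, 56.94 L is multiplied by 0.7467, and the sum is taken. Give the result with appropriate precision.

43.19 L

2.066 × 0.3259 = 0.6733094 → 0.6733 L (4 s.f., last digit at the 10^-4 place).
56.94 × 0.7467 = 42.517098 → 42.52 L (4 s.f., last digit at the 10^-2 place).
Sum: 43.1904074 L; keep the coarser place, 10^-2.
Result: 43.19 L.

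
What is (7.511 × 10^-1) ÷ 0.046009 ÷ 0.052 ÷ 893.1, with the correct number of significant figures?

(7.511 × 10^-1) ÷ 0.046009 ÷ 0.052 ÷ 893.1 = 0.351521210364…
Multiplication/division keeps the fewest significant figures: 7.511 × 10^-1 → 4 s.f., 0.046009 → 5 s.f., 0.052 → 2 s.f., 893.1 → 4 s.f.; limit is 2.
Rounded to 2 significant figures: 3.5 × 10^-1.

3.5 × 10^-1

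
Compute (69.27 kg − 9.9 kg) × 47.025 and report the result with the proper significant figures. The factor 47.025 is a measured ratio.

2.79 × 10³ kg

69.27 kg − 9.9 kg = 59.37 kg; the difference is limited to 1 decimal place (3 s.f.).
Carrying full precision, 59.37 × 47.025 = 2791.87425 kg; 47.025 has 5 s.f., so the result keeps min(3, 5) = 3 s.f.
Rounded to 3 significant figures: 2.79 × 10³ kg.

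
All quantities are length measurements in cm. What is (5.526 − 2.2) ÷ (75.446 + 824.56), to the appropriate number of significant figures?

5.526 − 2.2 = 3.326, limited to 1 d.p. → 2 s.f.; 75.446 + 824.56 = 900.006, limited to 2 d.p. → 5 s.f.
Carrying full precision, 3.326 ÷ 900.006 = 0.00369553091868…; keep min(2, 5) = 2 s.f.
Rounded to 2 significant figures: 0.0037.

0.0037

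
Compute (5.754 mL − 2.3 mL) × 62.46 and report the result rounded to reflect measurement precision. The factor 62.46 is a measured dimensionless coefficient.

2.2 × 10² mL

5.754 mL − 2.3 mL = 3.454 mL; the difference is limited to 1 decimal place (2 s.f.).
Carrying full precision, 3.454 × 62.46 = 215.73684 mL; 62.46 has 4 s.f., so the result keeps min(2, 4) = 2 s.f.
Rounded to 2 significant figures: 2.2 × 10² mL.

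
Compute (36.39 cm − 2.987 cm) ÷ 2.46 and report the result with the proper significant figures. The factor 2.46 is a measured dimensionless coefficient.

13.6 cm

36.39 cm − 2.987 cm = 33.403 cm; the difference is limited to 2 decimal places (4 s.f.).
Carrying full precision, 33.403 ÷ 2.46 = 13.5784552846… cm; 2.46 has 3 s.f., so the result keeps min(4, 3) = 3 s.f.
Rounded to 3 significant figures: 13.6 cm.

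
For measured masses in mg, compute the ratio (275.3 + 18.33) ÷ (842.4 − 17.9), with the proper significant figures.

275.3 + 18.33 = 293.63, limited to 1 d.p. → 4 s.f.; 842.4 − 17.9 = 824.5, limited to 1 d.p. → 4 s.f.
Carrying full precision, 293.63 ÷ 824.5 = 0.356130988478…; keep min(4, 4) = 4 s.f.
Rounded to 4 significant figures: 0.3561.

0.3561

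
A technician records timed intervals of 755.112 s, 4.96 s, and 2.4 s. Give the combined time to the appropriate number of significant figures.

755.112 s + 4.96 s + 2.4 s = 762.472 s.
Addition/subtraction keeps the fewest decimal places: 755.112 → 3 decimal places, 4.96 → 2 decimal places, 2.4 → 1 decimal place; limit is 1.
Rounded to 1 decimal place: 762.5 s.

762.5 s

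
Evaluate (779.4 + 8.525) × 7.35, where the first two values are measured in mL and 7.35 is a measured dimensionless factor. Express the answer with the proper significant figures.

779.4 mL + 8.525 mL = 787.925 mL; the sum is limited to 1 decimal place (4 s.f.).
Carrying full precision, 787.925 × 7.35 = 5791.24875 mL; 7.35 has 3 s.f., so the result keeps min(4, 3) = 3 s.f.
Rounded to 3 significant figures: 5.79 × 10³ mL.

5.79 × 10³ mL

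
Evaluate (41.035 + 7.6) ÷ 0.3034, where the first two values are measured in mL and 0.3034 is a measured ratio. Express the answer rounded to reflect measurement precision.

41.035 mL + 7.6 mL = 48.635 mL; the sum is limited to 1 decimal place (3 s.f.).
Carrying full precision, 48.635 ÷ 0.3034 = 160.29993408… mL; 0.3034 has 4 s.f., so the result keeps min(3, 4) = 3 s.f.
Rounded to 3 significant figures: 160. mL.

160. mL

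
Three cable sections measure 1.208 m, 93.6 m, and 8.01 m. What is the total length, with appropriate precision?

1.028 × 10^2 m

1.208 m + 93.6 m + 8.01 m = 102.818 m.
Addition/subtraction keeps the fewest decimal places: 1.208 → 3 decimal places, 93.6 → 1 decimal place, 8.01 → 2 decimal places; limit is 1.
Rounded to 1 decimal place: 1.028 × 10^2 m.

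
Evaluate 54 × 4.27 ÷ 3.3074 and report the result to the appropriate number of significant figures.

54 × 4.27 ÷ 3.3074 = 69.7163935418…
Multiplication/division keeps the fewest significant figures: 54 → 2 s.f., 4.27 → 3 s.f., 3.3074 → 5 s.f.; limit is 2.
Rounded to 2 significant figures: 7.0 × 10^1.

7.0 × 10^1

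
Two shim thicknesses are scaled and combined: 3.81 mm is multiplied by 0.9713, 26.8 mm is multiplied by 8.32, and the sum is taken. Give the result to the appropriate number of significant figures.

227 mm

3.81 × 0.9713 = 3.700653 → 3.70 mm (3 s.f., last digit at the 10^-2 place).
26.8 × 8.32 = 222.976 → 223 mm (3 s.f., last digit at the 10^0 place).
Sum: 226.676653 mm; keep the coarser place, 10^0.
Result: 227 mm.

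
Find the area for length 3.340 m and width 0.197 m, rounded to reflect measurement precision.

area = 3.340 m × 0.197 m = 0.65798 m².
3.340 has 4 significant figures; 0.197 has 3.
Division/multiplication keeps the fewest: 3 significant figures.
Rounded: 0.658 m².

0.658 m²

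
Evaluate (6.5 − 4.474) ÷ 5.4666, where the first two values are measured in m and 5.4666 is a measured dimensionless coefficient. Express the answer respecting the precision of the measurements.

0.37 m

6.5 m − 4.474 m = 2.026 m; the difference is limited to 1 decimal place (2 s.f.).
Carrying full precision, 2.026 ÷ 5.4666 = 0.370614275784… m; 5.4666 has 5 s.f., so the result keeps min(2, 5) = 2 s.f.
Rounded to 2 significant figures: 0.37 m.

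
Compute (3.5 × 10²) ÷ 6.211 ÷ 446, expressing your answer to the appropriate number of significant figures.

0.13

(3.5 × 10²) ÷ 6.211 ÷ 446 = 0.1263489556…
Multiplication/division keeps the fewest significant figures: 3.5 × 10² → 2 s.f., 6.211 → 4 s.f., 446 → 3 s.f.; limit is 2.
Rounded to 2 significant figures: 0.13.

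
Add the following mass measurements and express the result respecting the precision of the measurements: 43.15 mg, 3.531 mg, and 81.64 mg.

43.15 mg + 3.531 mg + 81.64 mg = 128.321 mg.
Addition/subtraction keeps the fewest decimal places: 43.15 → 2 decimal places, 3.531 → 3 decimal places, 81.64 → 2 decimal places; limit is 2.
Rounded to 2 decimal places: 128.32 mg.

128.32 mg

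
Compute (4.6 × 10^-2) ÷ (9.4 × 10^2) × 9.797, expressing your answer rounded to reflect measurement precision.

(4.6 × 10^-2) ÷ (9.4 × 10^2) × 9.797 = 0.000479427659574…
Multiplication/division keeps the fewest significant figures: 4.6 × 10^-2 → 2 s.f., 9.4 × 10^2 → 2 s.f., 9.797 → 4 s.f.; limit is 2.
Rounded to 2 significant figures: 4.8 × 10^-4.

4.8 × 10^-4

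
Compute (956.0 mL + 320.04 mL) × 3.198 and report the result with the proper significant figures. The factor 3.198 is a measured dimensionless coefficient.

956.0 mL + 320.04 mL = 1276.04 mL; the sum is limited to 1 decimal place (5 s.f.).
Carrying full precision, 1276.04 × 3.198 = 4080.77592 mL; 3.198 has 4 s.f., so the result keeps min(5, 4) = 4 s.f.
Rounded to 4 significant figures: 4081 mL.

4081 mL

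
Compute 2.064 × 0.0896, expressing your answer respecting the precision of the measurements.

2.064 × 0.0896 = 0.1849344
Multiplication/division keeps the fewest significant figures: 2.064 → 4 s.f., 0.0896 → 3 s.f.; limit is 3.
Rounded to 3 significant figures: 0.185.

0.185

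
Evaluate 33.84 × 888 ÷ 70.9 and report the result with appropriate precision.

424

33.84 × 888 ÷ 70.9 = 423.835260931…
Multiplication/division keeps the fewest significant figures: 33.84 → 4 s.f., 888 → 3 s.f., 70.9 → 3 s.f.; limit is 3.
Rounded to 3 significant figures: 424.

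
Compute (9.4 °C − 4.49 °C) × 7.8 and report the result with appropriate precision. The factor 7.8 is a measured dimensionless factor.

9.4 °C − 4.49 °C = 4.91 °C; the difference is limited to 1 decimal place (2 s.f.).
Carrying full precision, 4.91 × 7.8 = 38.298 °C; 7.8 has 2 s.f., so the result keeps min(2, 2) = 2 s.f.
Rounded to 2 significant figures: 38 °C.

38 °C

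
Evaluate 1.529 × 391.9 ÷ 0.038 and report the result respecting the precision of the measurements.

1.6 × 10⁴

1.529 × 391.9 ÷ 0.038 = 15768.8184211…
Multiplication/division keeps the fewest significant figures: 1.529 → 4 s.f., 391.9 → 4 s.f., 0.038 → 2 s.f.; limit is 2.
Rounded to 2 significant figures: 1.6 × 10⁴.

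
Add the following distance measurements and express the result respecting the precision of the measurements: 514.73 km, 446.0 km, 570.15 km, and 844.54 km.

2375.4 km

514.73 km + 446.0 km + 570.15 km + 844.54 km = 2375.42 km.
Addition/subtraction keeps the fewest decimal places: 514.73 → 2 decimal places, 446.0 → 1 decimal place, 570.15 → 2 decimal places, 844.54 → 2 decimal places; limit is 1.
Rounded to 1 decimal place: 2375.4 km.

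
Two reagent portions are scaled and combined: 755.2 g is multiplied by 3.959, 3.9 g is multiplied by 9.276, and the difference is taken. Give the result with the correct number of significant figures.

2954 g

755.2 × 3.959 = 2989.8368 → 2.990 × 10³ g (4 s.f., last digit at the 10^0 place).
3.9 × 9.276 = 36.1764 → 36 g (2 s.f., last digit at the 10^0 place).
Difference: 2953.6604 g; keep the coarser place, 10^0.
Result: 2954 g.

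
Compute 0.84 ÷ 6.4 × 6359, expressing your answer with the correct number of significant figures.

8.3 × 10²

0.84 ÷ 6.4 × 6359 = 834.61875
Multiplication/division keeps the fewest significant figures: 0.84 → 2 s.f., 6.4 → 2 s.f., 6359 → 4 s.f.; limit is 2.
Rounded to 2 significant figures: 8.3 × 10².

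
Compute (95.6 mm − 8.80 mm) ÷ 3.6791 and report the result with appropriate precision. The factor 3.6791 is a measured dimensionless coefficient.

95.6 mm − 8.80 mm = 86.80 mm; the difference is limited to 1 decimal place (3 s.f.).
Carrying full precision, 86.80 ÷ 3.6791 = 23.592726482… mm; 3.6791 has 5 s.f., so the result keeps min(3, 5) = 3 s.f.
Rounded to 3 significant figures: 23.6 mm.

23.6 mm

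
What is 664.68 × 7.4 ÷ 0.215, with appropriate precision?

2.3 × 10^4

664.68 × 7.4 ÷ 0.215 = 22877.3581395…
Multiplication/division keeps the fewest significant figures: 664.68 → 5 s.f., 7.4 → 2 s.f., 0.215 → 3 s.f.; limit is 2.
Rounded to 2 significant figures: 2.3 × 10^4.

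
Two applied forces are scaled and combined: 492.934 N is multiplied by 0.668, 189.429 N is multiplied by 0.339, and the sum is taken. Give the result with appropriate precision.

393 N

492.934 × 0.668 = 329.279912 → 329 N (3 s.f., last digit at the 10^0 place).
189.429 × 0.339 = 64.216431 → 64.2 N (3 s.f., last digit at the 10^-1 place).
Sum: 393.496343 N; keep the coarser place, 10^0.
Result: 393 N.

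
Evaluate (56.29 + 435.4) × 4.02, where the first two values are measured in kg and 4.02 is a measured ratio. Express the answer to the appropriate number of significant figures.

56.29 kg + 435.4 kg = 491.69 kg; the sum is limited to 1 decimal place (4 s.f.).
Carrying full precision, 491.69 × 4.02 = 1976.5938 kg; 4.02 has 3 s.f., so the result keeps min(4, 3) = 3 s.f.
Rounded to 3 significant figures: 1.98 × 10^3 kg.

1.98 × 10^3 kg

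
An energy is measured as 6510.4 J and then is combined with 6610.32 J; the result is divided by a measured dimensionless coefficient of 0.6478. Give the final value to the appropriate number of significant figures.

2.025 × 10⁴ J

6510.4 J + 6610.32 J = 13120.72 J; the sum is limited to 1 decimal place (6 s.f.).
Carrying full precision, 13120.72 ÷ 0.6478 = 20254.2760111… J; 0.6478 has 4 s.f., so the result keeps min(6, 4) = 4 s.f.
Rounded to 4 significant figures: 2.025 × 10⁴ J.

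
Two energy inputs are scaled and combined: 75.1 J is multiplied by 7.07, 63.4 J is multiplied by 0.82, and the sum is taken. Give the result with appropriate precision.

75.1 × 7.07 = 530.957 → 531 J (3 s.f., last digit at the 10^0 place).
63.4 × 0.82 = 51.988 → 52 J (2 s.f., last digit at the 10^0 place).
Sum: 582.945 J; keep the coarser place, 10^0.
Result: 583 J.

583 J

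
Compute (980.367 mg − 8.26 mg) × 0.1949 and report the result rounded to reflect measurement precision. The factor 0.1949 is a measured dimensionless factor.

189.5 mg

980.367 mg − 8.26 mg = 972.107 mg; the difference is limited to 2 decimal places (5 s.f.).
Carrying full precision, 972.107 × 0.1949 = 189.4636543 mg; 0.1949 has 4 s.f., so the result keeps min(5, 4) = 4 s.f.
Rounded to 4 significant figures: 189.5 mg.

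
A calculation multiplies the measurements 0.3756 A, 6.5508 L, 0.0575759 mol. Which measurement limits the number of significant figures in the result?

0.3756 A → 4 s.f.; 6.5508 L → 5 s.f.; 0.0575759 mol → 6 s.f.
The fewest is 4 significant figures, from 0.3756 A.

0.3756 A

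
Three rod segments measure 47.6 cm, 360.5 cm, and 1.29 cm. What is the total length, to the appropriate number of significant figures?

47.6 cm + 360.5 cm + 1.29 cm = 409.39 cm.
Addition/subtraction keeps the fewest decimal places: 47.6 → 1 decimal place, 360.5 → 1 decimal place, 1.29 → 2 decimal places; limit is 1.
Rounded to 1 decimal place: 4.094 × 10^2 cm.

4.094 × 10^2 cm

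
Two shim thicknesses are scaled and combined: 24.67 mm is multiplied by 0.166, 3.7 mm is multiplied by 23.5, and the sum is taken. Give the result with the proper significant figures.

24.67 × 0.166 = 4.09522 → 4.10 mm (3 s.f., last digit at the 10^-2 place).
3.7 × 23.5 = 86.95 → 87 mm (2 s.f., last digit at the 10^0 place).
Sum: 91.04522 mm; keep the coarser place, 10^0.
Result: 91 mm.

91 mm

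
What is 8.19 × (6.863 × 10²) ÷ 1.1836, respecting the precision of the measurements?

8.19 × (6.863 × 10²) ÷ 1.1836 = 4748.89912132…
Multiplication/division keeps the fewest significant figures: 8.19 → 3 s.f., 6.863 × 10² → 4 s.f., 1.1836 → 5 s.f.; limit is 3.
Rounded to 3 significant figures: 4.75 × 10³.

4.75 × 10³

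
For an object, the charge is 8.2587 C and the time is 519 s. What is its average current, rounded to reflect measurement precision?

0.0159 A

average current = 8.2587 C ÷ 519 s = 0.015912716763… A.
8.2587 has 5 significant figures; 519 has 3.
Division/multiplication keeps the fewest: 3 significant figures.
Rounded: 0.0159 A.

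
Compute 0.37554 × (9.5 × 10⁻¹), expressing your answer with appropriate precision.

0.36

0.37554 × (9.5 × 10⁻¹) = 0.356763
Multiplication/division keeps the fewest significant figures: 0.37554 → 5 s.f., 9.5 × 10⁻¹ → 2 s.f.; limit is 2.
Rounded to 2 significant figures: 0.36.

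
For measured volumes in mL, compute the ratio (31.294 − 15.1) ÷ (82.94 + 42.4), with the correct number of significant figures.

31.294 − 15.1 = 16.194, limited to 1 d.p. → 3 s.f.; 82.94 + 42.4 = 125.34, limited to 1 d.p. → 4 s.f.
Carrying full precision, 16.194 ÷ 125.34 = 0.129200574438…; keep min(3, 4) = 3 s.f.
Rounded to 3 significant figures: 0.129.

0.129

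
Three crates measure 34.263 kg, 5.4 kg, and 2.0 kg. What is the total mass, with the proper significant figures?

34.263 kg + 5.4 kg + 2.0 kg = 41.663 kg.
Addition/subtraction keeps the fewest decimal places: 34.263 → 3 decimal places, 5.4 → 1 decimal place, 2.0 → 1 decimal place; limit is 1.
Rounded to 1 decimal place: 41.7 kg.

41.7 kg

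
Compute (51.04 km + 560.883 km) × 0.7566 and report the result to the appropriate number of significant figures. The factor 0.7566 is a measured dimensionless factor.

463.0 km

51.04 km + 560.883 km = 611.923 km; the sum is limited to 2 decimal places (5 s.f.).
Carrying full precision, 611.923 × 0.7566 = 462.9809418 km; 0.7566 has 4 s.f., so the result keeps min(5, 4) = 4 s.f.
Rounded to 4 significant figures: 463.0 km.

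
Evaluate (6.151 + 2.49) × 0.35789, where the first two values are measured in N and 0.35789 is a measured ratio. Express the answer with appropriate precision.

6.151 N + 2.49 N = 8.641 N; the sum is limited to 2 decimal places (3 s.f.).
Carrying full precision, 8.641 × 0.35789 = 3.09252749 N; 0.35789 has 5 s.f., so the result keeps min(3, 5) = 3 s.f.
Rounded to 3 significant figures: 3.09 N.

3.09 N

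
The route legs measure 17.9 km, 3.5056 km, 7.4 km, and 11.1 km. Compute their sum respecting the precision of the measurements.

39.9 km

17.9 km + 3.5056 km + 7.4 km + 11.1 km = 39.9056 km.
Addition/subtraction keeps the fewest decimal places: 17.9 → 1 decimal place, 3.5056 → 4 decimal places, 7.4 → 1 decimal place, 11.1 → 1 decimal place; limit is 1.
Rounded to 1 decimal place: 39.9 km.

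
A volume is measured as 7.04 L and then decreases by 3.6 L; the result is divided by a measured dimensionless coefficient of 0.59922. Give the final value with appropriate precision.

5.7 L

7.04 L − 3.6 L = 3.44 L; the difference is limited to 1 decimal place (2 s.f.).
Carrying full precision, 3.44 ÷ 0.59922 = 5.74079636861… L; 0.59922 has 5 s.f., so the result keeps min(2, 5) = 2 s.f.
Rounded to 2 significant figures: 5.7 L.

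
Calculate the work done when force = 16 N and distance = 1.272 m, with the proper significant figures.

work done = 16 N × 1.272 m = 20.352 J.
16 has 2 significant figures; 1.272 has 4.
Division/multiplication keeps the fewest: 2 significant figures.
Rounded: 2.0 × 10^1 J.

2.0 × 10^1 J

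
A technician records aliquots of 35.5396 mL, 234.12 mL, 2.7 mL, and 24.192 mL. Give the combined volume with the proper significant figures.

35.5396 mL + 234.12 mL + 2.7 mL + 24.192 mL = 296.5516 mL.
Addition/subtraction keeps the fewest decimal places: 35.5396 → 4 decimal places, 234.12 → 2 decimal places, 2.7 → 1 decimal place, 24.192 → 3 decimal places; limit is 1.
Rounded to 1 decimal place: 296.6 mL.

296.6 mL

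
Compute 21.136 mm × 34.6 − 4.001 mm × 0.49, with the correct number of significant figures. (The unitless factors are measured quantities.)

21.136 × 34.6 = 731.3056 → 731 mm (3 s.f., last digit at the 10^0 place).
4.001 × 0.49 = 1.96049 → 2.0 mm (2 s.f., last digit at the 10^-1 place).
Difference: 729.34511 mm; keep the coarser place, 10^0.
Result: 729 mm.

729 mm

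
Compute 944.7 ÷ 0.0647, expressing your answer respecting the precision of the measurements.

1.46 × 10^4

944.7 ÷ 0.0647 = 14601.236476…
Multiplication/division keeps the fewest significant figures: 944.7 → 4 s.f., 0.0647 → 3 s.f.; limit is 3.
Rounded to 3 significant figures: 1.46 × 10^4.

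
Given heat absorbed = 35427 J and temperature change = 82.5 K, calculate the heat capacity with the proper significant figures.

429 J/K

heat capacity = 35427 J ÷ 82.5 K = 429.418181818… J/K.
35427 has 5 significant figures; 82.5 has 3.
Division/multiplication keeps the fewest: 3 significant figures.
Rounded: 429 J/K.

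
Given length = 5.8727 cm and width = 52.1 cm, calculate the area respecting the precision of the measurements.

area = 5.8727 cm × 52.1 cm = 305.96767 cm².
5.8727 has 5 significant figures; 52.1 has 3.
Division/multiplication keeps the fewest: 3 significant figures.
Rounded: 306 cm².

306 cm²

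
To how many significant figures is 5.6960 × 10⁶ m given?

5

5.6960 × 10⁶: in scientific notation every digit of the coefficient is significant.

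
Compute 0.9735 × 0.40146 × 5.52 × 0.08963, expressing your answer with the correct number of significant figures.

0.193

0.9735 × 0.40146 × 5.52 × 0.08963 = 0.193361813364…
Multiplication/division keeps the fewest significant figures: 0.9735 → 4 s.f., 0.40146 → 5 s.f., 5.52 → 3 s.f., 0.08963 → 4 s.f.; limit is 3.
Rounded to 3 significant figures: 0.193.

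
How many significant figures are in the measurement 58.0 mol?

58.0: trailing zeros after a decimal point are significant.

3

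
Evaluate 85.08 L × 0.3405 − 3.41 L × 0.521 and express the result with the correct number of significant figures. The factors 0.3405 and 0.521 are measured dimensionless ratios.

85.08 × 0.3405 = 28.96974 → 28.97 L (4 s.f., last digit at the 10^-2 place).
3.41 × 0.521 = 1.77661 → 1.78 L (3 s.f., last digit at the 10^-2 place).
Difference: 27.19313 L; keep the coarser place, 10^-2.
Result: 27.19 L.

27.19 L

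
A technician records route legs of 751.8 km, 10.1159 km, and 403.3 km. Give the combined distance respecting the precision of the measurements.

1165.2 km

751.8 km + 10.1159 km + 403.3 km = 1165.2159 km.
Addition/subtraction keeps the fewest decimal places: 751.8 → 1 decimal place, 10.1159 → 4 decimal places, 403.3 → 1 decimal place; limit is 1.
Rounded to 1 decimal place: 1165.2 km.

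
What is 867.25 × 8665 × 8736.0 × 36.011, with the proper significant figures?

867.25 × 8665 × 8736.0 × 36.011 = 2.36407190889 × 10^12…
Multiplication/division keeps the fewest significant figures: 867.25 → 5 s.f., 8665 → 4 s.f., 8736.0 → 5 s.f., 36.011 → 5 s.f.; limit is 4.
Rounded to 4 significant figures: 2.364 × 10¹².

2.364 × 10¹²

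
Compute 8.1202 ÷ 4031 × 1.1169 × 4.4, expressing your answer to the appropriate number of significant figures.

9.9 × 10⁻³

8.1202 ÷ 4031 × 1.1169 × 4.4 = 0.00989967404416…
Multiplication/division keeps the fewest significant figures: 8.1202 → 5 s.f., 4031 → 4 s.f., 1.1169 → 5 s.f., 4.4 → 2 s.f.; limit is 2.
Rounded to 2 significant figures: 9.9 × 10⁻³.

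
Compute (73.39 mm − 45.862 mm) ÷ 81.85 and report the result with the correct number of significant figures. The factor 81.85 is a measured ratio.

73.39 mm − 45.862 mm = 27.528 mm; the difference is limited to 2 decimal places (4 s.f.).
Carrying full precision, 27.528 ÷ 81.85 = 0.336322541234… mm; 81.85 has 4 s.f., so the result keeps min(4, 4) = 4 s.f.
Rounded to 4 significant figures: 0.3363 mm.

0.3363 mm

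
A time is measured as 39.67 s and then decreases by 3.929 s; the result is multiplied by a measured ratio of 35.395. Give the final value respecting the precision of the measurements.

39.67 s − 3.929 s = 35.741 s; the difference is limited to 2 decimal places (4 s.f.).
Carrying full precision, 35.741 × 35.395 = 1265.052695 s; 35.395 has 5 s.f., so the result keeps min(4, 5) = 4 s.f.
Rounded to 4 significant figures: 1265 s.

1265 s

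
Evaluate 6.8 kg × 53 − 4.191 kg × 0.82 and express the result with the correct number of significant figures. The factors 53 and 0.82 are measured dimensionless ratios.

3.6 × 10^2 kg

6.8 × 53 = 360.4 → 3.6 × 10^2 kg (2 s.f., last digit at the 10^1 place).
4.191 × 0.82 = 3.43662 → 3.4 kg (2 s.f., last digit at the 10^-1 place).
Difference: 356.96338 kg; keep the coarser place, 10^1.
Result: 3.6 × 10^2 kg.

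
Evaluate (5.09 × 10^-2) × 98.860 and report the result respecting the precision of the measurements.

5.03

(5.09 × 10^-2) × 98.860 = 5.031974
Multiplication/division keeps the fewest significant figures: 5.09 × 10^-2 → 3 s.f., 98.860 → 5 s.f.; limit is 3.
Rounded to 3 significant figures: 5.03.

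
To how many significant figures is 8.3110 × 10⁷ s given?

5

8.3110 × 10⁷: in scientific notation every digit of the coefficient is significant.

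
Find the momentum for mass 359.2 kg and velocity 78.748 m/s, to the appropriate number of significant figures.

2.829 × 10^4 kg·m/s

momentum = 359.2 kg × 78.748 m/s = 28286.2816 kg·m/s.
359.2 has 4 significant figures; 78.748 has 5.
Division/multiplication keeps the fewest: 4 significant figures.
Rounded: 2.829 × 10^4 kg·m/s.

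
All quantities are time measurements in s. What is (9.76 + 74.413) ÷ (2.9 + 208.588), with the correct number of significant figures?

0.3980

9.76 + 74.413 = 84.173, limited to 2 d.p. → 4 s.f.; 2.9 + 208.588 = 211.488, limited to 1 d.p. → 4 s.f.
Carrying full precision, 84.173 ÷ 211.488 = 0.398003669239…; keep min(4, 4) = 4 s.f.
Rounded to 4 significant figures: 0.3980.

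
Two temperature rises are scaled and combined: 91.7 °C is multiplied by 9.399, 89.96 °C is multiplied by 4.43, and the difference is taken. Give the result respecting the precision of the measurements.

91.7 × 9.399 = 861.8883 → 8.62 × 10² °C (3 s.f., last digit at the 10^0 place).
89.96 × 4.43 = 398.5228 → 399 °C (3 s.f., last digit at the 10^0 place).
Difference: 463.3655 °C; keep the coarser place, 10^0.
Result: 463 °C.

463 °C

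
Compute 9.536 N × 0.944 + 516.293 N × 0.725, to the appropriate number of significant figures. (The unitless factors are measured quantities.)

9.536 × 0.944 = 9.001984 → 9.00 N (3 s.f., last digit at the 10^-2 place).
516.293 × 0.725 = 374.312425 → 374 N (3 s.f., last digit at the 10^0 place).
Sum: 383.314409 N; keep the coarser place, 10^0.
Result: 383 N.

383 N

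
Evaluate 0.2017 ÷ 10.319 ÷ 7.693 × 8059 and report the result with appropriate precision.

0.2017 ÷ 10.319 ÷ 7.693 × 8059 = 20.4764049189…
Multiplication/division keeps the fewest significant figures: 0.2017 → 4 s.f., 10.319 → 5 s.f., 7.693 → 4 s.f., 8059 → 4 s.f.; limit is 4.
Rounded to 4 significant figures: 20.48.

20.48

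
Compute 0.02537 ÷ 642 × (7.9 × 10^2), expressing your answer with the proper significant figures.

0.02537 ÷ 642 × (7.9 × 10^2) = 0.0312185358255…
Multiplication/division keeps the fewest significant figures: 0.02537 → 4 s.f., 642 → 3 s.f., 7.9 × 10^2 → 2 s.f.; limit is 2.
Rounded to 2 significant figures: 0.031.

0.031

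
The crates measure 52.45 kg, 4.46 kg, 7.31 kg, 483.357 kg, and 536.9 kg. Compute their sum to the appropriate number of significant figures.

1084.5 kg

52.45 kg + 4.46 kg + 7.31 kg + 483.357 kg + 536.9 kg = 1084.477 kg.
Addition/subtraction keeps the fewest decimal places: 52.45 → 2 decimal places, 4.46 → 2 decimal places, 7.31 → 2 decimal places, 483.357 → 3 decimal places, 536.9 → 1 decimal place; limit is 1.
Rounded to 1 decimal place: 1084.5 kg.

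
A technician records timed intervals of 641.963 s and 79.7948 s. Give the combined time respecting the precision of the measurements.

721.758 s

641.963 s + 79.7948 s = 721.7578 s.
Addition/subtraction keeps the fewest decimal places: 641.963 → 3 decimal places, 79.7948 → 4 decimal places; limit is 3.
Rounded to 3 decimal places: 721.758 s.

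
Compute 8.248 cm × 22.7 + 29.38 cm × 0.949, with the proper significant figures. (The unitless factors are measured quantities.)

8.248 × 22.7 = 187.2296 → 187 cm (3 s.f., last digit at the 10^0 place).
29.38 × 0.949 = 27.88162 → 27.9 cm (3 s.f., last digit at the 10^-1 place).
Sum: 215.11122 cm; keep the coarser place, 10^0.
Result: 215 cm.

215 cm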